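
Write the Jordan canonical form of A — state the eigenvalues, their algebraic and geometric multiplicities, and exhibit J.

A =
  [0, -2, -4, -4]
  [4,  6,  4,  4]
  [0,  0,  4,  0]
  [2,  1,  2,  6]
J_2(4) ⊕ J_1(4) ⊕ J_1(4)

The characteristic polynomial is
  det(x·I − A) = x^4 - 16*x^3 + 96*x^2 - 256*x + 256 = (x - 4)^4

Eigenvalues and multiplicities (the geometric multiplicity of λ is n − rank(A − λI), which equals the number of Jordan blocks for λ):
  λ = 4: algebraic multiplicity = 4, geometric multiplicity = 3

Determining the block sizes for each eigenvalue:
  λ = 4: 3 blocks summing to 4 forces exactly one block of size 2 and the rest size 1 → block sizes [2, 1, 1]

Assembling the blocks gives a Jordan form
J =
  [4, 1, 0, 0]
  [0, 4, 0, 0]
  [0, 0, 4, 0]
  [0, 0, 0, 4]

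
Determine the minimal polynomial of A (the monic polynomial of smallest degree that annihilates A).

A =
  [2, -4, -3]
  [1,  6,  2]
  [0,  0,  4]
x^3 - 12*x^2 + 48*x - 64

The characteristic polynomial is χ_A(x) = (x - 4)^3, so the eigenvalues are known. The minimal polynomial is
  m_A(x) = Π_λ (x − λ)^{k_λ}
where k_λ is the size of the *largest* Jordan block for λ (equivalently, the smallest k with (A − λI)^k v = 0 for every generalised eigenvector v of λ).

  λ = 4: largest Jordan block has size 3, contributing (x − 4)^3

So m_A(x) = (x - 4)^3 = x^3 - 12*x^2 + 48*x - 64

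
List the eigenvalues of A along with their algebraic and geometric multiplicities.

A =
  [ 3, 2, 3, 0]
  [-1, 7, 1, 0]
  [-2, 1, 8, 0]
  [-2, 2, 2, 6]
λ = 6: alg = 4, geom = 2

Step 1 — factor the characteristic polynomial to read off the algebraic multiplicities:
  χ_A(x) = (x - 6)^4

Step 2 — compute geometric multiplicities via the rank-nullity identity g(λ) = n − rank(A − λI):
  rank(A − (6)·I) = 2, so dim ker(A − (6)·I) = n − 2 = 2

Summary:
  λ = 6: algebraic multiplicity = 4, geometric multiplicity = 2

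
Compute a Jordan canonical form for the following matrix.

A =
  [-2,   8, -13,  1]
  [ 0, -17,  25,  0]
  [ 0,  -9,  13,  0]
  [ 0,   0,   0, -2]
J_3(-2) ⊕ J_1(-2)

The characteristic polynomial is
  det(x·I − A) = x^4 + 8*x^3 + 24*x^2 + 32*x + 16 = (x + 2)^4

Eigenvalues and multiplicities (the geometric multiplicity of λ is n − rank(A − λI), which equals the number of Jordan blocks for λ):
  λ = -2: algebraic multiplicity = 4, geometric multiplicity = 2

Determining the block sizes for each eigenvalue:
  λ = -2: with am = 4 and gm = 2, the partition is not yet determined (e.g. several partitions of 4 into 2 parts exist). Let N = A − (-2)·I. Computing rank(N^1) = 2, rank(N^2) = 1, rank(N^3) = 0; the number of blocks of size ≥ j is rank(N^{j−1}) − rank(N^j), giving [2, 1, 1]. So we have 1 block(s) of size 3, 1 block(s) of size 1 → block sizes [3, 1]

Assembling the blocks gives a Jordan form
J =
  [-2,  1,  0,  0]
  [ 0, -2,  1,  0]
  [ 0,  0, -2,  0]
  [ 0,  0,  0, -2]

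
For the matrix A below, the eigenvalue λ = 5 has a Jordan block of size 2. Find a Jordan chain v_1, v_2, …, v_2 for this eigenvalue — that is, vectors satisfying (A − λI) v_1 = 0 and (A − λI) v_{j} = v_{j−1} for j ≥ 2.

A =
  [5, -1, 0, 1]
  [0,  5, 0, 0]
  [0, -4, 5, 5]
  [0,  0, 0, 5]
A Jordan chain for λ = 5 of length 2:
v_1 = (-1, 0, -4, 0)ᵀ
v_2 = (0, 1, 0, 0)ᵀ

Let N = A − (5)·I. We want v_2 with N^2 v_2 = 0 but N^1 v_2 ≠ 0; then v_{j-1} := N · v_j for j = 2, …, 2.

Pick v_2 = (0, 1, 0, 0)ᵀ.
Then v_1 = N · v_2 = (-1, 0, -4, 0)ᵀ.

Sanity check: (A − (5)·I) v_1 = (0, 0, 0, 0)ᵀ = 0. ✓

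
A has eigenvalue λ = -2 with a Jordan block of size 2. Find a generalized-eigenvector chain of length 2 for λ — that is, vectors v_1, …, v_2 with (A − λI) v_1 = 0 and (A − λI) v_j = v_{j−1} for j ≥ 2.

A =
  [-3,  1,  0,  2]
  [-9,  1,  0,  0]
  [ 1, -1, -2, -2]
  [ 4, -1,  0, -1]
A Jordan chain for λ = -2 of length 2:
v_1 = (1, 3, -1, -1)ᵀ
v_2 = (0, 1, 0, 0)ᵀ

Let N = A − (-2)·I. We want v_2 with N^2 v_2 = 0 but N^1 v_2 ≠ 0; then v_{j-1} := N · v_j for j = 2, …, 2.

Pick v_2 = (0, 1, 0, 0)ᵀ.
Then v_1 = N · v_2 = (1, 3, -1, -1)ᵀ.

Sanity check: (A − (-2)·I) v_1 = (0, 0, 0, 0)ᵀ = 0. ✓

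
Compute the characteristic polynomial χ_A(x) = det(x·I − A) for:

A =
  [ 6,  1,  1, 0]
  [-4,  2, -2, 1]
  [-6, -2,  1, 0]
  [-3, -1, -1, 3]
x^4 - 12*x^3 + 54*x^2 - 108*x + 81

Expanding det(x·I − A) (e.g. by cofactor expansion or by noting that A is similar to its Jordan form J, which has the same characteristic polynomial as A) gives
  χ_A(x) = x^4 - 12*x^3 + 54*x^2 - 108*x + 81
which factors as (x - 3)^4. The eigenvalues (with algebraic multiplicities) are λ = 3 with multiplicity 4.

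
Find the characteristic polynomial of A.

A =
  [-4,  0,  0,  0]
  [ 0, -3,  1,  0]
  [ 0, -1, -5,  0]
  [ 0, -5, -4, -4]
x^4 + 16*x^3 + 96*x^2 + 256*x + 256

Expanding det(x·I − A) (e.g. by cofactor expansion or by noting that A is similar to its Jordan form J, which has the same characteristic polynomial as A) gives
  χ_A(x) = x^4 + 16*x^3 + 96*x^2 + 256*x + 256
which factors as (x + 4)^4. The eigenvalues (with algebraic multiplicities) are λ = -4 with multiplicity 4.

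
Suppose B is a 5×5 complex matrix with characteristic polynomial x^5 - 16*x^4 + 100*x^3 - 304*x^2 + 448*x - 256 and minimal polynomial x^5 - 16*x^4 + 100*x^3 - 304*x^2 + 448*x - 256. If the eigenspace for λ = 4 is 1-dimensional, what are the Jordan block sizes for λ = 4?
Block sizes for λ = 4: [3]

Step 1 — from the characteristic polynomial, algebraic multiplicity of λ = 4 is 3. From dim ker(B − (4)·I) = 1, there are exactly 1 Jordan blocks for λ = 4.
Step 2 — from the minimal polynomial, the factor (x − 4)^3 tells us the largest block for λ = 4 has size 3.
Step 3 — with total size 3, 1 blocks, and largest block 3, the block sizes (in nonincreasing order) are [3].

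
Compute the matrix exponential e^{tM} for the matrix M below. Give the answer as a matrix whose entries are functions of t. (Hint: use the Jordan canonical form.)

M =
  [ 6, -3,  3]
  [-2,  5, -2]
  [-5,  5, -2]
e^{tM} =
  [3*t*exp(3*t) + exp(3*t), -3*t*exp(3*t), 3*t*exp(3*t)]
  [-2*t*exp(3*t), 2*t*exp(3*t) + exp(3*t), -2*t*exp(3*t)]
  [-5*t*exp(3*t), 5*t*exp(3*t), -5*t*exp(3*t) + exp(3*t)]

Strategy: write M = P · J · P⁻¹ where J is a Jordan canonical form, so e^{tM} = P · e^{tJ} · P⁻¹, and e^{tJ} can be computed block-by-block.

M has Jordan form
J =
  [3, 1, 0]
  [0, 3, 0]
  [0, 0, 3]
(up to reordering of blocks).

Per-block formulas:
  For a 2×2 Jordan block J_2(3): exp(t · J_2(3)) = e^(3t)·(I + t·N), where N is the 2×2 nilpotent shift.
  For a 1×1 block at λ = 3: exp(t · [3]) = [e^(3t)].

After assembling e^{tJ} and conjugating by P, we get:

e^{tM} =
  [3*t*exp(3*t) + exp(3*t), -3*t*exp(3*t), 3*t*exp(3*t)]
  [-2*t*exp(3*t), 2*t*exp(3*t) + exp(3*t), -2*t*exp(3*t)]
  [-5*t*exp(3*t), 5*t*exp(3*t), -5*t*exp(3*t) + exp(3*t)]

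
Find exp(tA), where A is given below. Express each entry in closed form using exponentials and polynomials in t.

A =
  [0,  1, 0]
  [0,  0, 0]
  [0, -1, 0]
e^{tA} =
  [1, t, 0]
  [0, 1, 0]
  [0, -t, 1]

Strategy: write A = P · J · P⁻¹ where J is a Jordan canonical form, so e^{tA} = P · e^{tJ} · P⁻¹, and e^{tJ} can be computed block-by-block.

A has Jordan form
J =
  [0, 1, 0]
  [0, 0, 0]
  [0, 0, 0]
(up to reordering of blocks).

Per-block formulas:
  For a 2×2 Jordan block J_2(0): exp(t · J_2(0)) = e^(0t)·(I + t·N), where N is the 2×2 nilpotent shift.
  For a 1×1 block at λ = 0: exp(t · [0]) = [e^(0t)].

After assembling e^{tJ} and conjugating by P, we get:

e^{tA} =
  [1, t, 0]
  [0, 1, 0]
  [0, -t, 1]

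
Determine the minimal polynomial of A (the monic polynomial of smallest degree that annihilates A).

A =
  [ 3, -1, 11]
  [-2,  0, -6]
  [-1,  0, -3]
x^3

The characteristic polynomial is χ_A(x) = x^3, so the eigenvalues are known. The minimal polynomial is
  m_A(x) = Π_λ (x − λ)^{k_λ}
where k_λ is the size of the *largest* Jordan block for λ (equivalently, the smallest k with (A − λI)^k v = 0 for every generalised eigenvector v of λ).

  λ = 0: largest Jordan block has size 3, contributing (x − 0)^3

So m_A(x) = x^3 = x^3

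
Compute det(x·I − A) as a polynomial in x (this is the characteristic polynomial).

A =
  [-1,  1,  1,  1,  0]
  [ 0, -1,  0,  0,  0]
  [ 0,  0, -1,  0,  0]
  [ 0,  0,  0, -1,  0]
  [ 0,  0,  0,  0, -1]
x^5 + 5*x^4 + 10*x^3 + 10*x^2 + 5*x + 1

Expanding det(x·I − A) (e.g. by cofactor expansion or by noting that A is similar to its Jordan form J, which has the same characteristic polynomial as A) gives
  χ_A(x) = x^5 + 5*x^4 + 10*x^3 + 10*x^2 + 5*x + 1
which factors as (x + 1)^5. The eigenvalues (with algebraic multiplicities) are λ = -1 with multiplicity 5.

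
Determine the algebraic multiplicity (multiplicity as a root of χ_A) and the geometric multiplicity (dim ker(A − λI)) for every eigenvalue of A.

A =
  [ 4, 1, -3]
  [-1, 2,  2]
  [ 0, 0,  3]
λ = 3: alg = 3, geom = 1

Step 1 — factor the characteristic polynomial to read off the algebraic multiplicities:
  χ_A(x) = (x - 3)^3

Step 2 — compute geometric multiplicities via the rank-nullity identity g(λ) = n − rank(A − λI):
  rank(A − (3)·I) = 2, so dim ker(A − (3)·I) = n − 2 = 1

Summary:
  λ = 3: algebraic multiplicity = 3, geometric multiplicity = 1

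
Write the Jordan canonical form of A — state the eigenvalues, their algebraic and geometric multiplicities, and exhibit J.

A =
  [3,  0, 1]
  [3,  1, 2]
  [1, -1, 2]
J_3(2)

The characteristic polynomial is
  det(x·I − A) = x^3 - 6*x^2 + 12*x - 8 = (x - 2)^3

Eigenvalues and multiplicities (the geometric multiplicity of λ is n − rank(A − λI), which equals the number of Jordan blocks for λ):
  λ = 2: algebraic multiplicity = 3, geometric multiplicity = 1

Determining the block sizes for each eigenvalue:
  λ = 2: one block (gm = 1), so the single block has size am = 3 → block sizes [3]

Assembling the blocks gives a Jordan form
J =
  [2, 1, 0]
  [0, 2, 1]
  [0, 0, 2]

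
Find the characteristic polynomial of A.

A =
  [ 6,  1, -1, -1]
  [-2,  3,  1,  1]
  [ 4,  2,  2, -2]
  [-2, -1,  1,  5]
x^4 - 16*x^3 + 96*x^2 - 256*x + 256

Expanding det(x·I − A) (e.g. by cofactor expansion or by noting that A is similar to its Jordan form J, which has the same characteristic polynomial as A) gives
  χ_A(x) = x^4 - 16*x^3 + 96*x^2 - 256*x + 256
which factors as (x - 4)^4. The eigenvalues (with algebraic multiplicities) are λ = 4 with multiplicity 4.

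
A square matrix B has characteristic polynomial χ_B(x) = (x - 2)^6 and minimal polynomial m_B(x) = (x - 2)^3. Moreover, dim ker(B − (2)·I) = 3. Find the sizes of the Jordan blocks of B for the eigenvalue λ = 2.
Block sizes for λ = 2: [3, 2, 1]

Step 1 — from the characteristic polynomial, algebraic multiplicity of λ = 2 is 6. From dim ker(B − (2)·I) = 3, there are exactly 3 Jordan blocks for λ = 2.
Step 2 — from the minimal polynomial, the factor (x − 2)^3 tells us the largest block for λ = 2 has size 3.
Step 3 — with total size 6, 3 blocks, and largest block 3, the block sizes (in nonincreasing order) are [3, 2, 1].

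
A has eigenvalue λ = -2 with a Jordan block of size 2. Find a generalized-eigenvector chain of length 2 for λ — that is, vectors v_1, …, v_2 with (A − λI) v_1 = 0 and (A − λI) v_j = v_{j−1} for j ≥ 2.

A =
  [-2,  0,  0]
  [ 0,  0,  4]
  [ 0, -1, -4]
A Jordan chain for λ = -2 of length 2:
v_1 = (0, 2, -1)ᵀ
v_2 = (0, 1, 0)ᵀ

Let N = A − (-2)·I. We want v_2 with N^2 v_2 = 0 but N^1 v_2 ≠ 0; then v_{j-1} := N · v_j for j = 2, …, 2.

Pick v_2 = (0, 1, 0)ᵀ.
Then v_1 = N · v_2 = (0, 2, -1)ᵀ.

Sanity check: (A − (-2)·I) v_1 = (0, 0, 0)ᵀ = 0. ✓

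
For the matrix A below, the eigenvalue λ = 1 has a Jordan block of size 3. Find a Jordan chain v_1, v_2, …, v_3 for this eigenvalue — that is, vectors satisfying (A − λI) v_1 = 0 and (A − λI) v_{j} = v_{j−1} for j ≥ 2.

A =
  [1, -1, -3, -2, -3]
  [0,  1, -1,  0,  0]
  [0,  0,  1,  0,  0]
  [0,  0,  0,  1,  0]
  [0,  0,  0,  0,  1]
A Jordan chain for λ = 1 of length 3:
v_1 = (1, 0, 0, 0, 0)ᵀ
v_2 = (-3, -1, 0, 0, 0)ᵀ
v_3 = (0, 0, 1, 0, 0)ᵀ

Let N = A − (1)·I. We want v_3 with N^3 v_3 = 0 but N^2 v_3 ≠ 0; then v_{j-1} := N · v_j for j = 3, …, 2.

Pick v_3 = (0, 0, 1, 0, 0)ᵀ.
Then v_2 = N · v_3 = (-3, -1, 0, 0, 0)ᵀ.
Then v_1 = N · v_2 = (1, 0, 0, 0, 0)ᵀ.

Sanity check: (A − (1)·I) v_1 = (0, 0, 0, 0, 0)ᵀ = 0. ✓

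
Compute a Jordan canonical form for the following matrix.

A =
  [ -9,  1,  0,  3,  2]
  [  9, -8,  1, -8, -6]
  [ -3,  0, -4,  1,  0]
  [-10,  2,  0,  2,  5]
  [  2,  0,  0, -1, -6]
J_3(-5) ⊕ J_2(-5)

The characteristic polynomial is
  det(x·I − A) = x^5 + 25*x^4 + 250*x^3 + 1250*x^2 + 3125*x + 3125 = (x + 5)^5

Eigenvalues and multiplicities (the geometric multiplicity of λ is n − rank(A − λI), which equals the number of Jordan blocks for λ):
  λ = -5: algebraic multiplicity = 5, geometric multiplicity = 2

Determining the block sizes for each eigenvalue:
  λ = -5: with am = 5 and gm = 2, the partition is not yet determined (e.g. several partitions of 5 into 2 parts exist). Let N = A − (-5)·I. Computing rank(N^1) = 3, rank(N^2) = 1, rank(N^3) = 0; the number of blocks of size ≥ j is rank(N^{j−1}) − rank(N^j), giving [2, 2, 1]. So we have 1 block(s) of size 3, 1 block(s) of size 2 → block sizes [3, 2]

Assembling the blocks gives a Jordan form
J =
  [-5,  1,  0,  0,  0]
  [ 0, -5,  1,  0,  0]
  [ 0,  0, -5,  0,  0]
  [ 0,  0,  0, -5,  1]
  [ 0,  0,  0,  0, -5]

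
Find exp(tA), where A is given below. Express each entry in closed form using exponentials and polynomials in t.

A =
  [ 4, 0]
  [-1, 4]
e^{tA} =
  [exp(4*t), 0]
  [-t*exp(4*t), exp(4*t)]

Strategy: write A = P · J · P⁻¹ where J is a Jordan canonical form, so e^{tA} = P · e^{tJ} · P⁻¹, and e^{tJ} can be computed block-by-block.

A has Jordan form
J =
  [4, 1]
  [0, 4]
(up to reordering of blocks).

Per-block formulas:
  For a 2×2 Jordan block J_2(4): exp(t · J_2(4)) = e^(4t)·(I + t·N), where N is the 2×2 nilpotent shift.

After assembling e^{tJ} and conjugating by P, we get:

e^{tA} =
  [exp(4*t), 0]
  [-t*exp(4*t), exp(4*t)]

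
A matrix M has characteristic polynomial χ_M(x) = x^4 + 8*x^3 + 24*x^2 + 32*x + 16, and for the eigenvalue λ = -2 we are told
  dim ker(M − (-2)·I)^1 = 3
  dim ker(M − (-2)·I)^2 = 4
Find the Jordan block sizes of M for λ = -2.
Block sizes for λ = -2: [2, 1, 1]

From the dimensions of kernels of powers, the number of Jordan blocks of size at least j is d_j − d_{j−1} where d_j = dim ker(N^j) (with d_0 = 0). Computing the differences gives [3, 1].
The number of blocks of size exactly k is (#blocks of size ≥ k) − (#blocks of size ≥ k + 1), so the partition is: 2 block(s) of size 1, 1 block(s) of size 2.
In nonincreasing order the block sizes are [2, 1, 1].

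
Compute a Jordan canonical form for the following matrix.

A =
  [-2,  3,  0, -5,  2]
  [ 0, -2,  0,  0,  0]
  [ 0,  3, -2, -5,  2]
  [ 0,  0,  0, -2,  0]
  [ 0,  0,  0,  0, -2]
J_2(-2) ⊕ J_1(-2) ⊕ J_1(-2) ⊕ J_1(-2)

The characteristic polynomial is
  det(x·I − A) = x^5 + 10*x^4 + 40*x^3 + 80*x^2 + 80*x + 32 = (x + 2)^5

Eigenvalues and multiplicities (the geometric multiplicity of λ is n − rank(A − λI), which equals the number of Jordan blocks for λ):
  λ = -2: algebraic multiplicity = 5, geometric multiplicity = 4

Determining the block sizes for each eigenvalue:
  λ = -2: 4 blocks summing to 5 forces exactly one block of size 2 and the rest size 1 → block sizes [2, 1, 1, 1]

Assembling the blocks gives a Jordan form
J =
  [-2,  1,  0,  0,  0]
  [ 0, -2,  0,  0,  0]
  [ 0,  0, -2,  0,  0]
  [ 0,  0,  0, -2,  0]
  [ 0,  0,  0,  0, -2]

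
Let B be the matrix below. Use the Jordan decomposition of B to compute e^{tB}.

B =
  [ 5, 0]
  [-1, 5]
e^{tB} =
  [exp(5*t), 0]
  [-t*exp(5*t), exp(5*t)]

Strategy: write B = P · J · P⁻¹ where J is a Jordan canonical form, so e^{tB} = P · e^{tJ} · P⁻¹, and e^{tJ} can be computed block-by-block.

B has Jordan form
J =
  [5, 1]
  [0, 5]
(up to reordering of blocks).

Per-block formulas:
  For a 2×2 Jordan block J_2(5): exp(t · J_2(5)) = e^(5t)·(I + t·N), where N is the 2×2 nilpotent shift.

After assembling e^{tJ} and conjugating by P, we get:

e^{tB} =
  [exp(5*t), 0]
  [-t*exp(5*t), exp(5*t)]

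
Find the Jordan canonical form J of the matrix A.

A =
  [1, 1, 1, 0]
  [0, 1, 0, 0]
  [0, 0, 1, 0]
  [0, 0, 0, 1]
J_2(1) ⊕ J_1(1) ⊕ J_1(1)

The characteristic polynomial is
  det(x·I − A) = x^4 - 4*x^3 + 6*x^2 - 4*x + 1 = (x - 1)^4

Eigenvalues and multiplicities (the geometric multiplicity of λ is n − rank(A − λI), which equals the number of Jordan blocks for λ):
  λ = 1: algebraic multiplicity = 4, geometric multiplicity = 3

Determining the block sizes for each eigenvalue:
  λ = 1: 3 blocks summing to 4 forces exactly one block of size 2 and the rest size 1 → block sizes [2, 1, 1]

Assembling the blocks gives a Jordan form
J =
  [1, 1, 0, 0]
  [0, 1, 0, 0]
  [0, 0, 1, 0]
  [0, 0, 0, 1]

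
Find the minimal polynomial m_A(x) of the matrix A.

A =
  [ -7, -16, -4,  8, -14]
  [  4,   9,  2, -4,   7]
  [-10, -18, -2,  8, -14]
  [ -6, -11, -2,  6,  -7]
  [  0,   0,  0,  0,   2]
x^2 - 3*x + 2

The characteristic polynomial is χ_A(x) = (x - 2)^3*(x - 1)^2, so the eigenvalues are known. The minimal polynomial is
  m_A(x) = Π_λ (x − λ)^{k_λ}
where k_λ is the size of the *largest* Jordan block for λ (equivalently, the smallest k with (A − λI)^k v = 0 for every generalised eigenvector v of λ).

  λ = 1: largest Jordan block has size 1, contributing (x − 1)
  λ = 2: largest Jordan block has size 1, contributing (x − 2)

So m_A(x) = (x - 2)*(x - 1) = x^2 - 3*x + 2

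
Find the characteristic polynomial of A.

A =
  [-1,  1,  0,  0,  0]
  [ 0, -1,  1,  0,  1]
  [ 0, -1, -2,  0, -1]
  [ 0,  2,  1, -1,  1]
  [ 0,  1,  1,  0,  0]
x^5 + 5*x^4 + 10*x^3 + 10*x^2 + 5*x + 1

Expanding det(x·I − A) (e.g. by cofactor expansion or by noting that A is similar to its Jordan form J, which has the same characteristic polynomial as A) gives
  χ_A(x) = x^5 + 5*x^4 + 10*x^3 + 10*x^2 + 5*x + 1
which factors as (x + 1)^5. The eigenvalues (with algebraic multiplicities) are λ = -1 with multiplicity 5.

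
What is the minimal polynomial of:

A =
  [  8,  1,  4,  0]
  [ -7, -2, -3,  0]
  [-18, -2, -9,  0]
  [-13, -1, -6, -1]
x^3 + 3*x^2 + 3*x + 1

The characteristic polynomial is χ_A(x) = (x + 1)^4, so the eigenvalues are known. The minimal polynomial is
  m_A(x) = Π_λ (x − λ)^{k_λ}
where k_λ is the size of the *largest* Jordan block for λ (equivalently, the smallest k with (A − λI)^k v = 0 for every generalised eigenvector v of λ).

  λ = -1: largest Jordan block has size 3, contributing (x + 1)^3

So m_A(x) = (x + 1)^3 = x^3 + 3*x^2 + 3*x + 1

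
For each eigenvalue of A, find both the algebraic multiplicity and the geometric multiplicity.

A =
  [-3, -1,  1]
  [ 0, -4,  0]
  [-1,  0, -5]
λ = -4: alg = 3, geom = 1

Step 1 — factor the characteristic polynomial to read off the algebraic multiplicities:
  χ_A(x) = (x + 4)^3

Step 2 — compute geometric multiplicities via the rank-nullity identity g(λ) = n − rank(A − λI):
  rank(A − (-4)·I) = 2, so dim ker(A − (-4)·I) = n − 2 = 1

Summary:
  λ = -4: algebraic multiplicity = 3, geometric multiplicity = 1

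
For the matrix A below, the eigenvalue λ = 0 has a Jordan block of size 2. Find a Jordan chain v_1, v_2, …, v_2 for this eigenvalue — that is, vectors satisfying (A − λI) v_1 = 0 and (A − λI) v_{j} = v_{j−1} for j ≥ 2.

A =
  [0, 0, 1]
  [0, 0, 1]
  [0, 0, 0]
A Jordan chain for λ = 0 of length 2:
v_1 = (1, 1, 0)ᵀ
v_2 = (0, 0, 1)ᵀ

Let N = A − (0)·I. We want v_2 with N^2 v_2 = 0 but N^1 v_2 ≠ 0; then v_{j-1} := N · v_j for j = 2, …, 2.

Pick v_2 = (0, 0, 1)ᵀ.
Then v_1 = N · v_2 = (1, 1, 0)ᵀ.

Sanity check: (A − (0)·I) v_1 = (0, 0, 0)ᵀ = 0. ✓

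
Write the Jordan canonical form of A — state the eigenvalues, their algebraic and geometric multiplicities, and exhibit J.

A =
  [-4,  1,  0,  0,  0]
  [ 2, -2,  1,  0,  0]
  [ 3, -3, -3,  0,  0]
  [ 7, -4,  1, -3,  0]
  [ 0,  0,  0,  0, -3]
J_3(-3) ⊕ J_1(-3) ⊕ J_1(-3)

The characteristic polynomial is
  det(x·I − A) = x^5 + 15*x^4 + 90*x^3 + 270*x^2 + 405*x + 243 = (x + 3)^5

Eigenvalues and multiplicities (the geometric multiplicity of λ is n − rank(A − λI), which equals the number of Jordan blocks for λ):
  λ = -3: algebraic multiplicity = 5, geometric multiplicity = 3

Determining the block sizes for each eigenvalue:
  λ = -3: with am = 5 and gm = 3, the partition is not yet determined (e.g. several partitions of 5 into 3 parts exist). Let N = A − (-3)·I. Computing rank(N^1) = 2, rank(N^2) = 1, rank(N^3) = 0; the number of blocks of size ≥ j is rank(N^{j−1}) − rank(N^j), giving [3, 1, 1]. So we have 1 block(s) of size 3, 2 block(s) of size 1 → block sizes [3, 1, 1]

Assembling the blocks gives a Jordan form
J =
  [-3,  1,  0,  0,  0]
  [ 0, -3,  1,  0,  0]
  [ 0,  0, -3,  0,  0]
  [ 0,  0,  0, -3,  0]
  [ 0,  0,  0,  0, -3]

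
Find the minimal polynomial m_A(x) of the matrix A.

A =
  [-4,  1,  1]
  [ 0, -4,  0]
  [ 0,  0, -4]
x^2 + 8*x + 16

The characteristic polynomial is χ_A(x) = (x + 4)^3, so the eigenvalues are known. The minimal polynomial is
  m_A(x) = Π_λ (x − λ)^{k_λ}
where k_λ is the size of the *largest* Jordan block for λ (equivalently, the smallest k with (A − λI)^k v = 0 for every generalised eigenvector v of λ).

  λ = -4: largest Jordan block has size 2, contributing (x + 4)^2

So m_A(x) = (x + 4)^2 = x^2 + 8*x + 16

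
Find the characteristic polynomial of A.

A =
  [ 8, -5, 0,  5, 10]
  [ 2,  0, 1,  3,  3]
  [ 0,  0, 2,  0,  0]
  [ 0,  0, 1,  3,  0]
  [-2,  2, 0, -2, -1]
x^5 - 12*x^4 + 57*x^3 - 134*x^2 + 156*x - 72

Expanding det(x·I − A) (e.g. by cofactor expansion or by noting that A is similar to its Jordan form J, which has the same characteristic polynomial as A) gives
  χ_A(x) = x^5 - 12*x^4 + 57*x^3 - 134*x^2 + 156*x - 72
which factors as (x - 3)^2*(x - 2)^3. The eigenvalues (with algebraic multiplicities) are λ = 2 with multiplicity 3, λ = 3 with multiplicity 2.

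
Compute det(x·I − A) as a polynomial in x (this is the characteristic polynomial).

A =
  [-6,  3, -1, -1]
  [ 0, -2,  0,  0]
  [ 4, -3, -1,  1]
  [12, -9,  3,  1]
x^4 + 8*x^3 + 24*x^2 + 32*x + 16

Expanding det(x·I − A) (e.g. by cofactor expansion or by noting that A is similar to its Jordan form J, which has the same characteristic polynomial as A) gives
  χ_A(x) = x^4 + 8*x^3 + 24*x^2 + 32*x + 16
which factors as (x + 2)^4. The eigenvalues (with algebraic multiplicities) are λ = -2 with multiplicity 4.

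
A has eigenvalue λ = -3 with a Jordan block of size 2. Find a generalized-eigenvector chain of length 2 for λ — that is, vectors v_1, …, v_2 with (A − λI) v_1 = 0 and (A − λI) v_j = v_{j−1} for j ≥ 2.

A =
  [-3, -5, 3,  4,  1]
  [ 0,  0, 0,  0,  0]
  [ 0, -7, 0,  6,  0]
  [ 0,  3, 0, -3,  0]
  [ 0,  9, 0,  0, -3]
A Jordan chain for λ = -3 of length 2:
v_1 = (2, 0, 0, 0, 0)ᵀ
v_2 = (0, 0, 2, -1, 0)ᵀ

Let N = A − (-3)·I. We want v_2 with N^2 v_2 = 0 but N^1 v_2 ≠ 0; then v_{j-1} := N · v_j for j = 2, …, 2.

Pick v_2 = (0, 0, 2, -1, 0)ᵀ.
Then v_1 = N · v_2 = (2, 0, 0, 0, 0)ᵀ.

Sanity check: (A − (-3)·I) v_1 = (0, 0, 0, 0, 0)ᵀ = 0. ✓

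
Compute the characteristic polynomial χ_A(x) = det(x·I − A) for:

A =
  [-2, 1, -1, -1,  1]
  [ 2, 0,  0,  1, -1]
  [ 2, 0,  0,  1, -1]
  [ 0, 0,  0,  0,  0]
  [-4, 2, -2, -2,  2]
x^5

Expanding det(x·I − A) (e.g. by cofactor expansion or by noting that A is similar to its Jordan form J, which has the same characteristic polynomial as A) gives
  χ_A(x) = x^5
which factors as x^5. The eigenvalues (with algebraic multiplicities) are λ = 0 with multiplicity 5.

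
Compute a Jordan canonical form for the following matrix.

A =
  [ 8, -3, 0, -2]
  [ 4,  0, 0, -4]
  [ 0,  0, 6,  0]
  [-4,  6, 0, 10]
J_2(6) ⊕ J_1(6) ⊕ J_1(6)

The characteristic polynomial is
  det(x·I − A) = x^4 - 24*x^3 + 216*x^2 - 864*x + 1296 = (x - 6)^4

Eigenvalues and multiplicities (the geometric multiplicity of λ is n − rank(A − λI), which equals the number of Jordan blocks for λ):
  λ = 6: algebraic multiplicity = 4, geometric multiplicity = 3

Determining the block sizes for each eigenvalue:
  λ = 6: 3 blocks summing to 4 forces exactly one block of size 2 and the rest size 1 → block sizes [2, 1, 1]

Assembling the blocks gives a Jordan form
J =
  [6, 1, 0, 0]
  [0, 6, 0, 0]
  [0, 0, 6, 0]
  [0, 0, 0, 6]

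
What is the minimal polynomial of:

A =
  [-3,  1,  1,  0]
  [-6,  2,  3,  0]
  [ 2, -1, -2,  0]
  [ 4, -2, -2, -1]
x^2 + 2*x + 1

The characteristic polynomial is χ_A(x) = (x + 1)^4, so the eigenvalues are known. The minimal polynomial is
  m_A(x) = Π_λ (x − λ)^{k_λ}
where k_λ is the size of the *largest* Jordan block for λ (equivalently, the smallest k with (A − λI)^k v = 0 for every generalised eigenvector v of λ).

  λ = -1: largest Jordan block has size 2, contributing (x + 1)^2

So m_A(x) = (x + 1)^2 = x^2 + 2*x + 1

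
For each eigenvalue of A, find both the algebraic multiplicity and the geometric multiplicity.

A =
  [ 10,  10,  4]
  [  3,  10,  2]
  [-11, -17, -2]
λ = 6: alg = 3, geom = 1

Step 1 — factor the characteristic polynomial to read off the algebraic multiplicities:
  χ_A(x) = (x - 6)^3

Step 2 — compute geometric multiplicities via the rank-nullity identity g(λ) = n − rank(A − λI):
  rank(A − (6)·I) = 2, so dim ker(A − (6)·I) = n − 2 = 1

Summary:
  λ = 6: algebraic multiplicity = 3, geometric multiplicity = 1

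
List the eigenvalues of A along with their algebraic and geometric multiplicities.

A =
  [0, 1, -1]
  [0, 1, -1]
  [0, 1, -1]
λ = 0: alg = 3, geom = 2

Step 1 — factor the characteristic polynomial to read off the algebraic multiplicities:
  χ_A(x) = x^3

Step 2 — compute geometric multiplicities via the rank-nullity identity g(λ) = n − rank(A − λI):
  rank(A − (0)·I) = 1, so dim ker(A − (0)·I) = n − 1 = 2

Summary:
  λ = 0: algebraic multiplicity = 3, geometric multiplicity = 2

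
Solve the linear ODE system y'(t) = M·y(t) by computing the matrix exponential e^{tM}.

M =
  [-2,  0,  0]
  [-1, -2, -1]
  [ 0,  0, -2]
e^{tM} =
  [exp(-2*t), 0, 0]
  [-t*exp(-2*t), exp(-2*t), -t*exp(-2*t)]
  [0, 0, exp(-2*t)]

Strategy: write M = P · J · P⁻¹ where J is a Jordan canonical form, so e^{tM} = P · e^{tJ} · P⁻¹, and e^{tJ} can be computed block-by-block.

M has Jordan form
J =
  [-2,  1,  0]
  [ 0, -2,  0]
  [ 0,  0, -2]
(up to reordering of blocks).

Per-block formulas:
  For a 1×1 block at λ = -2: exp(t · [-2]) = [e^(-2t)].
  For a 2×2 Jordan block J_2(-2): exp(t · J_2(-2)) = e^(-2t)·(I + t·N), where N is the 2×2 nilpotent shift.

After assembling e^{tJ} and conjugating by P, we get:

e^{tM} =
  [exp(-2*t), 0, 0]
  [-t*exp(-2*t), exp(-2*t), -t*exp(-2*t)]
  [0, 0, exp(-2*t)]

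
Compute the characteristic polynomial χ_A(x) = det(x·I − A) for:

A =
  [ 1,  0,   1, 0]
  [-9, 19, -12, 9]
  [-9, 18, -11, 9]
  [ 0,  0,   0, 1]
x^4 - 10*x^3 + 33*x^2 - 40*x + 16

Expanding det(x·I − A) (e.g. by cofactor expansion or by noting that A is similar to its Jordan form J, which has the same characteristic polynomial as A) gives
  χ_A(x) = x^4 - 10*x^3 + 33*x^2 - 40*x + 16
which factors as (x - 4)^2*(x - 1)^2. The eigenvalues (with algebraic multiplicities) are λ = 1 with multiplicity 2, λ = 4 with multiplicity 2.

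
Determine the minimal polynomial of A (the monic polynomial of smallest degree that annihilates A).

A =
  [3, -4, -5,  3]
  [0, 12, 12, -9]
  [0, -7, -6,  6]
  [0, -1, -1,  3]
x^3 - 9*x^2 + 27*x - 27

The characteristic polynomial is χ_A(x) = (x - 3)^4, so the eigenvalues are known. The minimal polynomial is
  m_A(x) = Π_λ (x − λ)^{k_λ}
where k_λ is the size of the *largest* Jordan block for λ (equivalently, the smallest k with (A − λI)^k v = 0 for every generalised eigenvector v of λ).

  λ = 3: largest Jordan block has size 3, contributing (x − 3)^3

So m_A(x) = (x - 3)^3 = x^3 - 9*x^2 + 27*x - 27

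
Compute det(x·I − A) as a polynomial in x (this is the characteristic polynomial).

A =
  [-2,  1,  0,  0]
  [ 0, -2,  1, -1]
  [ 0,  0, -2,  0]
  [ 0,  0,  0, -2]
x^4 + 8*x^3 + 24*x^2 + 32*x + 16

Expanding det(x·I − A) (e.g. by cofactor expansion or by noting that A is similar to its Jordan form J, which has the same characteristic polynomial as A) gives
  χ_A(x) = x^4 + 8*x^3 + 24*x^2 + 32*x + 16
which factors as (x + 2)^4. The eigenvalues (with algebraic multiplicities) are λ = -2 with multiplicity 4.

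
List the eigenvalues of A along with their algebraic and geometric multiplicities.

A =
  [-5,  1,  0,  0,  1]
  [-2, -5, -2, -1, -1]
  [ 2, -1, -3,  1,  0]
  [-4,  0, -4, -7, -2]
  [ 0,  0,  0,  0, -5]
λ = -5: alg = 5, geom = 3

Step 1 — factor the characteristic polynomial to read off the algebraic multiplicities:
  χ_A(x) = (x + 5)^5

Step 2 — compute geometric multiplicities via the rank-nullity identity g(λ) = n − rank(A − λI):
  rank(A − (-5)·I) = 2, so dim ker(A − (-5)·I) = n − 2 = 3

Summary:
  λ = -5: algebraic multiplicity = 5, geometric multiplicity = 3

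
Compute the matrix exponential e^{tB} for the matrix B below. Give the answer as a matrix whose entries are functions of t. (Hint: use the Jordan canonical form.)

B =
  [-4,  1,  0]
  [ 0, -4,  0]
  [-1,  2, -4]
e^{tB} =
  [exp(-4*t), t*exp(-4*t), 0]
  [0, exp(-4*t), 0]
  [-t*exp(-4*t), -t^2*exp(-4*t)/2 + 2*t*exp(-4*t), exp(-4*t)]

Strategy: write B = P · J · P⁻¹ where J is a Jordan canonical form, so e^{tB} = P · e^{tJ} · P⁻¹, and e^{tJ} can be computed block-by-block.

B has Jordan form
J =
  [-4,  1,  0]
  [ 0, -4,  1]
  [ 0,  0, -4]
(up to reordering of blocks).

Per-block formulas:
  For a 3×3 Jordan block J_3(-4): exp(t · J_3(-4)) = e^(-4t)·(I + t·N + (t^2/2)·N^2), where N is the 3×3 nilpotent shift.

After assembling e^{tJ} and conjugating by P, we get:

e^{tB} =
  [exp(-4*t), t*exp(-4*t), 0]
  [0, exp(-4*t), 0]
  [-t*exp(-4*t), -t^2*exp(-4*t)/2 + 2*t*exp(-4*t), exp(-4*t)]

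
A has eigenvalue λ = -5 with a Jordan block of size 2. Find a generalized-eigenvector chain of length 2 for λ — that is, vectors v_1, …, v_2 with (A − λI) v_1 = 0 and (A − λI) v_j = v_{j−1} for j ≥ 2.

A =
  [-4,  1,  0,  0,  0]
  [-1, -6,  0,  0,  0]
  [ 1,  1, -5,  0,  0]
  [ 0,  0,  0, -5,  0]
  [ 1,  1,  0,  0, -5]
A Jordan chain for λ = -5 of length 2:
v_1 = (1, -1, 1, 0, 1)ᵀ
v_2 = (1, 0, 0, 0, 0)ᵀ

Let N = A − (-5)·I. We want v_2 with N^2 v_2 = 0 but N^1 v_2 ≠ 0; then v_{j-1} := N · v_j for j = 2, …, 2.

Pick v_2 = (1, 0, 0, 0, 0)ᵀ.
Then v_1 = N · v_2 = (1, -1, 1, 0, 1)ᵀ.

Sanity check: (A − (-5)·I) v_1 = (0, 0, 0, 0, 0)ᵀ = 0. ✓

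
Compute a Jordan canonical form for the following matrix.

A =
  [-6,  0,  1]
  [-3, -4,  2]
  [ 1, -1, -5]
J_3(-5)

The characteristic polynomial is
  det(x·I − A) = x^3 + 15*x^2 + 75*x + 125 = (x + 5)^3

Eigenvalues and multiplicities (the geometric multiplicity of λ is n − rank(A − λI), which equals the number of Jordan blocks for λ):
  λ = -5: algebraic multiplicity = 3, geometric multiplicity = 1

Determining the block sizes for each eigenvalue:
  λ = -5: one block (gm = 1), so the single block has size am = 3 → block sizes [3]

Assembling the blocks gives a Jordan form
J =
  [-5,  1,  0]
  [ 0, -5,  1]
  [ 0,  0, -5]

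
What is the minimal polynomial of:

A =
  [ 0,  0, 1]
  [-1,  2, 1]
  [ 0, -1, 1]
x^3 - 3*x^2 + 3*x - 1

The characteristic polynomial is χ_A(x) = (x - 1)^3, so the eigenvalues are known. The minimal polynomial is
  m_A(x) = Π_λ (x − λ)^{k_λ}
where k_λ is the size of the *largest* Jordan block for λ (equivalently, the smallest k with (A − λI)^k v = 0 for every generalised eigenvector v of λ).

  λ = 1: largest Jordan block has size 3, contributing (x − 1)^3

So m_A(x) = (x - 1)^3 = x^3 - 3*x^2 + 3*x - 1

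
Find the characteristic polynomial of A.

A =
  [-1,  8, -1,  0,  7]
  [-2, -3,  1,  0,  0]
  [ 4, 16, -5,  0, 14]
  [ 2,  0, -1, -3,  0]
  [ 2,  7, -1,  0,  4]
x^5 + 8*x^4 + 6*x^3 - 108*x^2 - 351*x - 324

Expanding det(x·I − A) (e.g. by cofactor expansion or by noting that A is similar to its Jordan form J, which has the same characteristic polynomial as A) gives
  χ_A(x) = x^5 + 8*x^4 + 6*x^3 - 108*x^2 - 351*x - 324
which factors as (x - 4)*(x + 3)^4. The eigenvalues (with algebraic multiplicities) are λ = -3 with multiplicity 4, λ = 4 with multiplicity 1.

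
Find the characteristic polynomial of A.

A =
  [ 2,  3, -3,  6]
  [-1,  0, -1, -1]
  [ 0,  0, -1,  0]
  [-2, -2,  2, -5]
x^4 + 4*x^3 + 6*x^2 + 4*x + 1

Expanding det(x·I − A) (e.g. by cofactor expansion or by noting that A is similar to its Jordan form J, which has the same characteristic polynomial as A) gives
  χ_A(x) = x^4 + 4*x^3 + 6*x^2 + 4*x + 1
which factors as (x + 1)^4. The eigenvalues (with algebraic multiplicities) are λ = -1 with multiplicity 4.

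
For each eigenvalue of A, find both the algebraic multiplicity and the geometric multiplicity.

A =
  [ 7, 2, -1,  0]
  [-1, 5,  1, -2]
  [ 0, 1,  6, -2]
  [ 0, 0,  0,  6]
λ = 6: alg = 4, geom = 2

Step 1 — factor the characteristic polynomial to read off the algebraic multiplicities:
  χ_A(x) = (x - 6)^4

Step 2 — compute geometric multiplicities via the rank-nullity identity g(λ) = n − rank(A − λI):
  rank(A − (6)·I) = 2, so dim ker(A − (6)·I) = n − 2 = 2

Summary:
  λ = 6: algebraic multiplicity = 4, geometric multiplicity = 2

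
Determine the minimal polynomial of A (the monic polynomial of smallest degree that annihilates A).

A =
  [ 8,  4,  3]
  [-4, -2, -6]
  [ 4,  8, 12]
x^2 - 12*x + 36

The characteristic polynomial is χ_A(x) = (x - 6)^3, so the eigenvalues are known. The minimal polynomial is
  m_A(x) = Π_λ (x − λ)^{k_λ}
where k_λ is the size of the *largest* Jordan block for λ (equivalently, the smallest k with (A − λI)^k v = 0 for every generalised eigenvector v of λ).

  λ = 6: largest Jordan block has size 2, contributing (x − 6)^2

So m_A(x) = (x - 6)^2 = x^2 - 12*x + 36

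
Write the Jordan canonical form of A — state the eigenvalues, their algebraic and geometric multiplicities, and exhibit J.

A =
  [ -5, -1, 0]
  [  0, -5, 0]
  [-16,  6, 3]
J_2(-5) ⊕ J_1(3)

The characteristic polynomial is
  det(x·I − A) = x^3 + 7*x^2 - 5*x - 75 = (x - 3)*(x + 5)^2

Eigenvalues and multiplicities (the geometric multiplicity of λ is n − rank(A − λI), which equals the number of Jordan blocks for λ):
  λ = -5: algebraic multiplicity = 2, geometric multiplicity = 1
  λ = 3: algebraic multiplicity = 1, geometric multiplicity = 1

Determining the block sizes for each eigenvalue:
  λ = -5: one block (gm = 1), so the single block has size am = 2 → block sizes [2]
  λ = 3: one block (gm = 1), so the single block has size am = 1 → block sizes [1]

Assembling the blocks gives a Jordan form
J =
  [-5,  1, 0]
  [ 0, -5, 0]
  [ 0,  0, 3]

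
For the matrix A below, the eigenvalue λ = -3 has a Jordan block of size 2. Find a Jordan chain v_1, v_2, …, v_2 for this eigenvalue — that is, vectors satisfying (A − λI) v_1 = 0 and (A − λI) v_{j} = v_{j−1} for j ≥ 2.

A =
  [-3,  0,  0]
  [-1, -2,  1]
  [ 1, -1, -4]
A Jordan chain for λ = -3 of length 2:
v_1 = (0, -1, 1)ᵀ
v_2 = (1, 0, 0)ᵀ

Let N = A − (-3)·I. We want v_2 with N^2 v_2 = 0 but N^1 v_2 ≠ 0; then v_{j-1} := N · v_j for j = 2, …, 2.

Pick v_2 = (1, 0, 0)ᵀ.
Then v_1 = N · v_2 = (0, -1, 1)ᵀ.

Sanity check: (A − (-3)·I) v_1 = (0, 0, 0)ᵀ = 0. ✓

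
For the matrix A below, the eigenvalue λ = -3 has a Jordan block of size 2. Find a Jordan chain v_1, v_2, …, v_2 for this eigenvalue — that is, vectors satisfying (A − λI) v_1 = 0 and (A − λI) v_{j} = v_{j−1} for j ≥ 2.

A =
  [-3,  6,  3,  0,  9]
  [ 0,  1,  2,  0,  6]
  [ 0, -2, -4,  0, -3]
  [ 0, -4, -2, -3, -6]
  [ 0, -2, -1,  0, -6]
A Jordan chain for λ = -3 of length 2:
v_1 = (6, 4, -2, -4, -2)ᵀ
v_2 = (0, 1, 0, 0, 0)ᵀ

Let N = A − (-3)·I. We want v_2 with N^2 v_2 = 0 but N^1 v_2 ≠ 0; then v_{j-1} := N · v_j for j = 2, …, 2.

Pick v_2 = (0, 1, 0, 0, 0)ᵀ.
Then v_1 = N · v_2 = (6, 4, -2, -4, -2)ᵀ.

Sanity check: (A − (-3)·I) v_1 = (0, 0, 0, 0, 0)ᵀ = 0. ✓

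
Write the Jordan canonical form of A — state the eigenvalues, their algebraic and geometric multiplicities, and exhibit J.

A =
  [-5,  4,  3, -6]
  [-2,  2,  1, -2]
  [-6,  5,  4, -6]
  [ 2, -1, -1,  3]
J_3(1) ⊕ J_1(1)

The characteristic polynomial is
  det(x·I − A) = x^4 - 4*x^3 + 6*x^2 - 4*x + 1 = (x - 1)^4

Eigenvalues and multiplicities (the geometric multiplicity of λ is n − rank(A − λI), which equals the number of Jordan blocks for λ):
  λ = 1: algebraic multiplicity = 4, geometric multiplicity = 2

Determining the block sizes for each eigenvalue:
  λ = 1: with am = 4 and gm = 2, the partition is not yet determined (e.g. several partitions of 4 into 2 parts exist). Let N = A − (1)·I. Computing rank(N^1) = 2, rank(N^2) = 1, rank(N^3) = 0; the number of blocks of size ≥ j is rank(N^{j−1}) − rank(N^j), giving [2, 1, 1]. So we have 1 block(s) of size 3, 1 block(s) of size 1 → block sizes [3, 1]

Assembling the blocks gives a Jordan form
J =
  [1, 1, 0, 0]
  [0, 1, 1, 0]
  [0, 0, 1, 0]
  [0, 0, 0, 1]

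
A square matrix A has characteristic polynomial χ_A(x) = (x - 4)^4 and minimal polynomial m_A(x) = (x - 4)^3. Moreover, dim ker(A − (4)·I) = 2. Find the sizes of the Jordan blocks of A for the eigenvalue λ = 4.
Block sizes for λ = 4: [3, 1]

Step 1 — from the characteristic polynomial, algebraic multiplicity of λ = 4 is 4. From dim ker(A − (4)·I) = 2, there are exactly 2 Jordan blocks for λ = 4.
Step 2 — from the minimal polynomial, the factor (x − 4)^3 tells us the largest block for λ = 4 has size 3.
Step 3 — with total size 4, 2 blocks, and largest block 3, the block sizes (in nonincreasing order) are [3, 1].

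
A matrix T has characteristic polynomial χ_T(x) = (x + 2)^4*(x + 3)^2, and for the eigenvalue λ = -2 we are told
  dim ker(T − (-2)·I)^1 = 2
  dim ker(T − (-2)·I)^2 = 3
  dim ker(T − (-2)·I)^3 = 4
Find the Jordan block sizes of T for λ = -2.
Block sizes for λ = -2: [3, 1]

From the dimensions of kernels of powers, the number of Jordan blocks of size at least j is d_j − d_{j−1} where d_j = dim ker(N^j) (with d_0 = 0). Computing the differences gives [2, 1, 1].
The number of blocks of size exactly k is (#blocks of size ≥ k) − (#blocks of size ≥ k + 1), so the partition is: 1 block(s) of size 1, 1 block(s) of size 3.
In nonincreasing order the block sizes are [3, 1].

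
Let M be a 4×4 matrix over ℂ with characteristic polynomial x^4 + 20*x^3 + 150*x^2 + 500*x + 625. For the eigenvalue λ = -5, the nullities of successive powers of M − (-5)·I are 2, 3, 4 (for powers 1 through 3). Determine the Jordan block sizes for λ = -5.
Block sizes for λ = -5: [3, 1]

From the dimensions of kernels of powers, the number of Jordan blocks of size at least j is d_j − d_{j−1} where d_j = dim ker(N^j) (with d_0 = 0). Computing the differences gives [2, 1, 1].
The number of blocks of size exactly k is (#blocks of size ≥ k) − (#blocks of size ≥ k + 1), so the partition is: 1 block(s) of size 1, 1 block(s) of size 3.
In nonincreasing order the block sizes are [3, 1].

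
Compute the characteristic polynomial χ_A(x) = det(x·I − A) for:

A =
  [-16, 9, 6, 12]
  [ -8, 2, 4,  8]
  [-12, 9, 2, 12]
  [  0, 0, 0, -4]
x^4 + 16*x^3 + 96*x^2 + 256*x + 256

Expanding det(x·I − A) (e.g. by cofactor expansion or by noting that A is similar to its Jordan form J, which has the same characteristic polynomial as A) gives
  χ_A(x) = x^4 + 16*x^3 + 96*x^2 + 256*x + 256
which factors as (x + 4)^4. The eigenvalues (with algebraic multiplicities) are λ = -4 with multiplicity 4.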